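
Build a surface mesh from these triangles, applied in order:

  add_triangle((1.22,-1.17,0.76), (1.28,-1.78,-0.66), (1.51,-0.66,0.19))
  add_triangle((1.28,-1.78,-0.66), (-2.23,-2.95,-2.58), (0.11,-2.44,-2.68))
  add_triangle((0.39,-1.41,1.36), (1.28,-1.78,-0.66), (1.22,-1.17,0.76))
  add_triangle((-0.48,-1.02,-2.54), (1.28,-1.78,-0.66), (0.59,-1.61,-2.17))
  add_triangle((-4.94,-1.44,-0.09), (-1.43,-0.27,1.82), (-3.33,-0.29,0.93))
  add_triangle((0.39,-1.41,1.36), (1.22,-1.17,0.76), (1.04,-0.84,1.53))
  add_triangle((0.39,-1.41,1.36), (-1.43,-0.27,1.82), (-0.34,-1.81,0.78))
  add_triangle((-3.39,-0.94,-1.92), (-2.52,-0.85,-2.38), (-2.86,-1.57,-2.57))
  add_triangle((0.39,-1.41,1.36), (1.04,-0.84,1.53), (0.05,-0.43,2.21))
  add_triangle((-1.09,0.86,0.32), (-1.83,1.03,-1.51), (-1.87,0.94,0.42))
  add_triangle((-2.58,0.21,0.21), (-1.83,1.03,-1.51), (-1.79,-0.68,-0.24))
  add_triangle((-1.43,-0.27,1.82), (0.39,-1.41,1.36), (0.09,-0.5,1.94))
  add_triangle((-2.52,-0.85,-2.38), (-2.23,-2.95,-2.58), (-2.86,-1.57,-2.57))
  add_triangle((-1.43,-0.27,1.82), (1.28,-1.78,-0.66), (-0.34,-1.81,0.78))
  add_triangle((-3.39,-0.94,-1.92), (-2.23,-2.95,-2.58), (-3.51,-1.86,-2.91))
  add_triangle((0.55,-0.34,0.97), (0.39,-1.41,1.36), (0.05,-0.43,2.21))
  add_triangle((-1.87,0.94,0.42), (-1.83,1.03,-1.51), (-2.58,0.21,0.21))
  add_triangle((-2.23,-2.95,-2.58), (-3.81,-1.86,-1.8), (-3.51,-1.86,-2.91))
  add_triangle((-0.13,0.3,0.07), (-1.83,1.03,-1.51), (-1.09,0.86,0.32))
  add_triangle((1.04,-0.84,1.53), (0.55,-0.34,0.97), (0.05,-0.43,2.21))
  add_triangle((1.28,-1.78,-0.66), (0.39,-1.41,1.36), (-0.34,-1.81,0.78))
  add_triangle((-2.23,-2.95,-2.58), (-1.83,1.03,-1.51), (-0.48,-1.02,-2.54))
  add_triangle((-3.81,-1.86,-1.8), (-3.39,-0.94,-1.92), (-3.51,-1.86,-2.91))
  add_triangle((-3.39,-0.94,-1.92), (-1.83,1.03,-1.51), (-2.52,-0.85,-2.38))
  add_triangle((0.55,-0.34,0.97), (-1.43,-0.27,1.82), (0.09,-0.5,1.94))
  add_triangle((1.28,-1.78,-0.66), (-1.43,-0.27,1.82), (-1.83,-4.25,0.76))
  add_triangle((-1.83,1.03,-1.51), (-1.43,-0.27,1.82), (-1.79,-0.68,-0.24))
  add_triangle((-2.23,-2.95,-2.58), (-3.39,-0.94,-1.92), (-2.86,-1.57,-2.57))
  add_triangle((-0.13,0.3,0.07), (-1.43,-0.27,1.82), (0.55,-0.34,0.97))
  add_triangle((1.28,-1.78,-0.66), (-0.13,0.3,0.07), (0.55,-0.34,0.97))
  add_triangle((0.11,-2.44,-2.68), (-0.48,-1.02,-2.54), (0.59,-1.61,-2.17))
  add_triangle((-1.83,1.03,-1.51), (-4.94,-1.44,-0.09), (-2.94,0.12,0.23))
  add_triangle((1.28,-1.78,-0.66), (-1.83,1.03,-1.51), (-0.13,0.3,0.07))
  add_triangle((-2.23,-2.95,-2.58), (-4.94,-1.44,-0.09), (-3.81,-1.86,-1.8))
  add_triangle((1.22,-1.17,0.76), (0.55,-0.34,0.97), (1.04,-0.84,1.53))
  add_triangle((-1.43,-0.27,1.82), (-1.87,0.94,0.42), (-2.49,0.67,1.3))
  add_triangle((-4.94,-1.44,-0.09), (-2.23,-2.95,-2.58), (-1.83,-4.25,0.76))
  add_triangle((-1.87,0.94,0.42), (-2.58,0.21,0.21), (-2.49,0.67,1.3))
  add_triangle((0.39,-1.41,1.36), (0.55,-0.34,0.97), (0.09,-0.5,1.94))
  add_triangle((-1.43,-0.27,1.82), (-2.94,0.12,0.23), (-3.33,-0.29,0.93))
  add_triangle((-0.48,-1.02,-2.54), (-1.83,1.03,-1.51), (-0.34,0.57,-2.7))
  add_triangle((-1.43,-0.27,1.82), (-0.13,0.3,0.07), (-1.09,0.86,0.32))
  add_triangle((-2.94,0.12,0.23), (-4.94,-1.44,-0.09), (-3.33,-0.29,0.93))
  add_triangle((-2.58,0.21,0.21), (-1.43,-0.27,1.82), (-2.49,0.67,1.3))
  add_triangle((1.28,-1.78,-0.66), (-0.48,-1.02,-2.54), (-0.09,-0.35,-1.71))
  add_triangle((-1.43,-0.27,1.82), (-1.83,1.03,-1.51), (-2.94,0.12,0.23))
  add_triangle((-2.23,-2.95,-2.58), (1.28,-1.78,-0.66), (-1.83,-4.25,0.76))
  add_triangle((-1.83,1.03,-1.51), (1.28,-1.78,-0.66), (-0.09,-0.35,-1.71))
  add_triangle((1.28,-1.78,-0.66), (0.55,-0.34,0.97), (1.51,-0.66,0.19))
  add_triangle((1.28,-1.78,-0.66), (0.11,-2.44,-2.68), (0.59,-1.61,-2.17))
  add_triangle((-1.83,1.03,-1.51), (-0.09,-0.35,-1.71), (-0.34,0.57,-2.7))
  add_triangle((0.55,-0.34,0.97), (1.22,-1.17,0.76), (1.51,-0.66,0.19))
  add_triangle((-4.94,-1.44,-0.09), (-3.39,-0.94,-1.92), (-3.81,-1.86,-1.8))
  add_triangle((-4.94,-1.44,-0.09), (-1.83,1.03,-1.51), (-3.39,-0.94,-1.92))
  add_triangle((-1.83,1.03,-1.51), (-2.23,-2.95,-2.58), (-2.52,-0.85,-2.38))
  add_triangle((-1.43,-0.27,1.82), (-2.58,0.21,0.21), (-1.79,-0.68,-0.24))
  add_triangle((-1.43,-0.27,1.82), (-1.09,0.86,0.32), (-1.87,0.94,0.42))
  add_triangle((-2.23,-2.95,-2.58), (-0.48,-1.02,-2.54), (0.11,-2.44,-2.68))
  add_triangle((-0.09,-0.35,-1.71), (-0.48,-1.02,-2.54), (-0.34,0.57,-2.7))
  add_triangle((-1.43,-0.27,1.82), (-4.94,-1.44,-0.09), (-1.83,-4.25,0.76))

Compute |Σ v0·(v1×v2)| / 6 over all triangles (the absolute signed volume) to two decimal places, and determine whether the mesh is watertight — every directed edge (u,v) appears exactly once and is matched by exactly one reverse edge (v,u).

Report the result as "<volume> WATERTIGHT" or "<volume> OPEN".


Per-triangle v0·(v1×v2)/6:
  t1: +0.3179
  t2: +1.5666
  t3: +0.4325
  t4: -0.2022
  t5: +0.9148
  t6: +0.2216
  t7: +0.6496
  t8: +0.3370
  t9: +0.3524
  t10: +0.1894
  t11: +0.7351
  t12: +0.4978
  t13: +0.2415
  t14: -0.2359
  t15: -0.5549
  t16: -0.2028
  t17: +0.6634
  t18: +1.3375
  t19: +0.0710
  t20: +0.0495
  t21: +0.6483
  t22: +2.4586
  t23: +0.5979
  t24: +0.8681
  t25: -0.0116
  t26: +1.6578
  t27: -1.1385
  t28: +0.6736
  t29: +0.1191
  t30: +0.0316
  t31: +0.3846
  t32: +1.5528
  t33: +0.0614
  t34: +1.7103
  t35: +0.0135
  t36: +0.0434
  t37: +9.2727
  t38: +0.3179
  t39: +0.1635
  t40: +0.2488
  t41: +1.1996
  t42: +0.0583
  t43: +0.6380
  t44: +0.5247
  t45: +0.3497
  t46: +0.5336
  t47: +5.1697
  t48: -0.3189
  t49: -0.2973
  t50: +0.4685
  t51: -0.4846
  t52: +0.1291
  t53: +1.2152
  t54: +2.3334
  t55: +0.1263
  t56: +0.6689
  t57: +0.1690
  t58: +1.5054
  t59: +0.1390
  t60: +5.7448
Σ = +46.9284 → |volume| = 46.93

Directed edges: 180 total, each appears once with its reverse present → watertight.

46.93 WATERTIGHT


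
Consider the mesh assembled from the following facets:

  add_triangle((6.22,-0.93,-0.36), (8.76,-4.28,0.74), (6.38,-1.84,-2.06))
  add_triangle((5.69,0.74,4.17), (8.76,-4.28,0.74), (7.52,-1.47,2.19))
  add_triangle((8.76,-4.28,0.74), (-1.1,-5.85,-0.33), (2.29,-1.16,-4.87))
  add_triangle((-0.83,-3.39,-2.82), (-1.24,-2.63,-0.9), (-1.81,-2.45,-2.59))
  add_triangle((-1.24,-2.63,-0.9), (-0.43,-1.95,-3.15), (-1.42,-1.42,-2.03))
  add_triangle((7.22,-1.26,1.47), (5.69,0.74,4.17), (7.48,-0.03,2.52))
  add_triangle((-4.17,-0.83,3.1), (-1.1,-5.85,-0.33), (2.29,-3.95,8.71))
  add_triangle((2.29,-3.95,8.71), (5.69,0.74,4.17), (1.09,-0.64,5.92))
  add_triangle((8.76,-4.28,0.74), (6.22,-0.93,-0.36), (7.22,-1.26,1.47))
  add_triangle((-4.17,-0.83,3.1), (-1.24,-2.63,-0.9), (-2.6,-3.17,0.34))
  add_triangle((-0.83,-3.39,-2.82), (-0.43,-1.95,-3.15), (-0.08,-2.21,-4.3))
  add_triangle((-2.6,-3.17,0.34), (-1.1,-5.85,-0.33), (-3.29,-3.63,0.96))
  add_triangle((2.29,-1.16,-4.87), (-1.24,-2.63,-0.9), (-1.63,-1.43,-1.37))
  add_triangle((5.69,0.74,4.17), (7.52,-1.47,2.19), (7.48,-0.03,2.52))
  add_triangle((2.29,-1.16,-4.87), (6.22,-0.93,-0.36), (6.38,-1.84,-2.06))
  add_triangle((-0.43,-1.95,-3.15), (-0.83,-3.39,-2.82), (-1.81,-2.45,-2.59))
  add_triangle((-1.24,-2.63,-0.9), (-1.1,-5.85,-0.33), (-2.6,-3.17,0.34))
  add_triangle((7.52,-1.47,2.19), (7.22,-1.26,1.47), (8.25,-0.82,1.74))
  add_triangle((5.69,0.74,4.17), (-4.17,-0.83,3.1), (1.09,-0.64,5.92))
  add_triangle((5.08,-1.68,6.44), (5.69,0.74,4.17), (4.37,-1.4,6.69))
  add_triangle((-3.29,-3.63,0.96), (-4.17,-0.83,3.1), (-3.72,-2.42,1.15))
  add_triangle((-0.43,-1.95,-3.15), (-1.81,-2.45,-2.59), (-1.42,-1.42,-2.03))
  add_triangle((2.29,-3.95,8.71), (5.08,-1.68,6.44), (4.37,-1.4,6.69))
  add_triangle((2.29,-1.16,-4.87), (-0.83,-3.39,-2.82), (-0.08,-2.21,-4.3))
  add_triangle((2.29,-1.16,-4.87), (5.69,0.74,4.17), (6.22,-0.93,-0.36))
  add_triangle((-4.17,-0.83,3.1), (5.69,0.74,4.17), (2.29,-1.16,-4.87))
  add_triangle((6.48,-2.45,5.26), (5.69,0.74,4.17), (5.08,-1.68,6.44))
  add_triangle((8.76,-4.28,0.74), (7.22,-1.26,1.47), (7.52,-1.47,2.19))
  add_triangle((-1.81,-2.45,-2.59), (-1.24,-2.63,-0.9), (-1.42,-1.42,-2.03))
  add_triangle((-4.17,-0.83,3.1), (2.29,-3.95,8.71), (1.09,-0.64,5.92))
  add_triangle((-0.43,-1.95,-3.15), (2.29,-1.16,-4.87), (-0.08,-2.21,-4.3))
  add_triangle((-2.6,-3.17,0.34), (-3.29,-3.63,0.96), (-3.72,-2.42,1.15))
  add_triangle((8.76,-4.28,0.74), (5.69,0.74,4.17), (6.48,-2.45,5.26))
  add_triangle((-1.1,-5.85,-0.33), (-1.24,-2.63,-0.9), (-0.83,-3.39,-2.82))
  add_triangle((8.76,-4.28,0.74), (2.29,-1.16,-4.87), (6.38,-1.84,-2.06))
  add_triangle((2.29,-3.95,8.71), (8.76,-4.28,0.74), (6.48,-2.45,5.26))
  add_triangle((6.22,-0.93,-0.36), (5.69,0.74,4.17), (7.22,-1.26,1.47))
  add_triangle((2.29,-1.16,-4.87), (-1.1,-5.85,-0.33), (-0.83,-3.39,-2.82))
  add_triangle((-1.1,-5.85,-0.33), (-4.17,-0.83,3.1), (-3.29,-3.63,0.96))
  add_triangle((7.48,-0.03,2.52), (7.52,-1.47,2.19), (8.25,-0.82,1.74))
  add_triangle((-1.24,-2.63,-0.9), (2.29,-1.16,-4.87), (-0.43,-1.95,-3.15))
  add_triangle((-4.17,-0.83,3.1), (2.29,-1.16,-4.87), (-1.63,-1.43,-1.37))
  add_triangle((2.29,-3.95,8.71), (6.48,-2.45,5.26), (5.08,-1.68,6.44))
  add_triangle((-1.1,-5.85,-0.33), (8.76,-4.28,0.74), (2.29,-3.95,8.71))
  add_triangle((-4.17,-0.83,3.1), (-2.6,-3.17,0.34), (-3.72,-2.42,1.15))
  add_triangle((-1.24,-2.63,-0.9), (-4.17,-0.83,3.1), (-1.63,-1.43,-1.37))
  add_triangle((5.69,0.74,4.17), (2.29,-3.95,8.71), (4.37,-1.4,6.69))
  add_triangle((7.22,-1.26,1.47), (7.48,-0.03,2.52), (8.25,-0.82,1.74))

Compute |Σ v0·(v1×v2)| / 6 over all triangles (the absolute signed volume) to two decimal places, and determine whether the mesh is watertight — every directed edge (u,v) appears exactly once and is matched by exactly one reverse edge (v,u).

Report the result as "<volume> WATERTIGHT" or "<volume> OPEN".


330.82 WATERTIGHT

Per-triangle v0·(v1×v2)/6:
  t1: +6.3515
  t2: +3.8823
  t3: +47.2058
  t4: +1.0664
  t5: -1.1480
  t6: -2.5425
  t7: +44.2642
  t8: +15.4168
  t9: +5.5797
  t10: +0.7202
  t11: +0.3321
  t12: +0.9568
  t13: +2.9691
  t14: +3.7176
  t15: +2.9186
  t16: +1.0595
  t17: +1.8457
  t18: +0.5028
  t19: +3.1667
  t20: +2.6693
  t21: +1.6060
  t22: +0.3831
  t23: +3.3310
  t24: +2.5626
  t25: +3.9989
  t26: -10.2972
  t27: +7.3499
  t28: +2.3794
  t29: +0.1330
  t30: +14.4070
  t31: -0.2073
  t32: +0.3760
  t33: +20.3625
  t34: +1.7696
  t35: +9.5978
  t36: +28.3826
  t37: +3.9551
  t38: +7.3305
  t39: +3.4416
  t40: +1.5288
  t41: -2.1277
  t42: -0.4654
  t43: +9.4966
  t44: +80.4025
  t45: -1.1187
  t46: +2.8764
  t47: -0.9227
  t48: -0.6510
Σ = +330.8153 → |volume| = 330.82

Directed edges: 144 total, each appears once with its reverse present → watertight.


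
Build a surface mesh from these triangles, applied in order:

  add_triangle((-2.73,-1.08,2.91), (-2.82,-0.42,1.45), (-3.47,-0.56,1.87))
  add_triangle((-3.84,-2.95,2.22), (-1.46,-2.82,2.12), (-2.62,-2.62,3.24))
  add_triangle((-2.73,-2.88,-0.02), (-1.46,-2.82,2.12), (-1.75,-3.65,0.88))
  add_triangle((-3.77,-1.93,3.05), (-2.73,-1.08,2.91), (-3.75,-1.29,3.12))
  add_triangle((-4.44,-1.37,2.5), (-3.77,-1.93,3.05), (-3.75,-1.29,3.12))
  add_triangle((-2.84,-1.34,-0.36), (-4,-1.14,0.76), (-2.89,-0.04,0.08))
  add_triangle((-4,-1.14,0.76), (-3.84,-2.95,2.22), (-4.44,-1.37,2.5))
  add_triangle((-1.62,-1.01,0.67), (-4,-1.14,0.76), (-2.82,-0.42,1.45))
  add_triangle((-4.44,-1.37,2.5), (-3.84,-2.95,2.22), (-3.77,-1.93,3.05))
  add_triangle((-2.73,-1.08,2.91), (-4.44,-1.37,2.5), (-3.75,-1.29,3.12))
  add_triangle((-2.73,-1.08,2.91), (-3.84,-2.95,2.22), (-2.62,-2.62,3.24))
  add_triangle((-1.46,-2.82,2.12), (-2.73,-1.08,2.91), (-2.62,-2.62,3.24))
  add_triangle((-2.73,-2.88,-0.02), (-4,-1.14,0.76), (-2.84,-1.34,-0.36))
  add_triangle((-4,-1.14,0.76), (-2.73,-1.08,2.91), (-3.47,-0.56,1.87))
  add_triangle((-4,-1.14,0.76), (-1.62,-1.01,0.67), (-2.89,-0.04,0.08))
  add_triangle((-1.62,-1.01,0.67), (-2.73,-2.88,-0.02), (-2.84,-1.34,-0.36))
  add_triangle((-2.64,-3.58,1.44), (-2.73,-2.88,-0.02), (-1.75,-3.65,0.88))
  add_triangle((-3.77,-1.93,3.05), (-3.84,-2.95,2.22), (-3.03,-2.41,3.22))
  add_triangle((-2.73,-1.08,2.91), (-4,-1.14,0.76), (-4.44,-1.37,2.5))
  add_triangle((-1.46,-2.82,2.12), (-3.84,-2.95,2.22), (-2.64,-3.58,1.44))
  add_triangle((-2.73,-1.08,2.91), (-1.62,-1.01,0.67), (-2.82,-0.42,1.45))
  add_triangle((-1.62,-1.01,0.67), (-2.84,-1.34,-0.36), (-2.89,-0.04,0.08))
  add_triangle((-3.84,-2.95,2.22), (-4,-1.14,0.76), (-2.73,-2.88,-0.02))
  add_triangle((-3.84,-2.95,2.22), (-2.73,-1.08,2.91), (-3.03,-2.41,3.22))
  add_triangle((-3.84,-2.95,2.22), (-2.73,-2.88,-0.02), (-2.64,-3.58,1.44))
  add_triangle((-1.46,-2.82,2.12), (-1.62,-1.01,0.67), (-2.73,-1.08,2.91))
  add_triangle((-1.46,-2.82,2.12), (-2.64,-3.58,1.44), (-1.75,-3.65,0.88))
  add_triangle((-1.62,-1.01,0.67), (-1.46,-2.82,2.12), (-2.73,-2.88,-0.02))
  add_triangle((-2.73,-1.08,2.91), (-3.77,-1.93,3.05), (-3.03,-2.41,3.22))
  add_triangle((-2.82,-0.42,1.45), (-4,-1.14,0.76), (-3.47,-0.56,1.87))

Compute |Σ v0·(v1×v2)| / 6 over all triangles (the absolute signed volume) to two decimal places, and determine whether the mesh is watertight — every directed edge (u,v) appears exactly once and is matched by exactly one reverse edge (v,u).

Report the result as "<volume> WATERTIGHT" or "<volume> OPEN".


11.37 WATERTIGHT

Per-triangle v0·(v1×v2)/6:
  t1: +0.0034
  t2: +1.3795
  t3: -1.2289
  t4: +0.2603
  t5: +0.4810
  t6: +0.6359
  t7: +1.9451
  t8: -0.4268
  t9: +1.1784
  t10: -0.0423
  t11: +1.6408
  t12: -0.0502
  t13: +1.0701
  t14: +0.9275
  t15: +0.0178
  t16: -0.6217
  t17: +0.8748
  t18: +0.9538
  t19: -0.1667
  t20: +1.3610
  t21: -0.5958
  t22: -0.6003
  t23: +2.7549
  t24: -1.0260
  t25: +1.5442
  t26: -1.1729
  t27: +0.7712
  t28: -1.0747
  t29: +0.5319
  t30: +0.0483
Σ = +11.3736 → |volume| = 11.37

Directed edges: 90 total, each appears once with its reverse present → watertight.


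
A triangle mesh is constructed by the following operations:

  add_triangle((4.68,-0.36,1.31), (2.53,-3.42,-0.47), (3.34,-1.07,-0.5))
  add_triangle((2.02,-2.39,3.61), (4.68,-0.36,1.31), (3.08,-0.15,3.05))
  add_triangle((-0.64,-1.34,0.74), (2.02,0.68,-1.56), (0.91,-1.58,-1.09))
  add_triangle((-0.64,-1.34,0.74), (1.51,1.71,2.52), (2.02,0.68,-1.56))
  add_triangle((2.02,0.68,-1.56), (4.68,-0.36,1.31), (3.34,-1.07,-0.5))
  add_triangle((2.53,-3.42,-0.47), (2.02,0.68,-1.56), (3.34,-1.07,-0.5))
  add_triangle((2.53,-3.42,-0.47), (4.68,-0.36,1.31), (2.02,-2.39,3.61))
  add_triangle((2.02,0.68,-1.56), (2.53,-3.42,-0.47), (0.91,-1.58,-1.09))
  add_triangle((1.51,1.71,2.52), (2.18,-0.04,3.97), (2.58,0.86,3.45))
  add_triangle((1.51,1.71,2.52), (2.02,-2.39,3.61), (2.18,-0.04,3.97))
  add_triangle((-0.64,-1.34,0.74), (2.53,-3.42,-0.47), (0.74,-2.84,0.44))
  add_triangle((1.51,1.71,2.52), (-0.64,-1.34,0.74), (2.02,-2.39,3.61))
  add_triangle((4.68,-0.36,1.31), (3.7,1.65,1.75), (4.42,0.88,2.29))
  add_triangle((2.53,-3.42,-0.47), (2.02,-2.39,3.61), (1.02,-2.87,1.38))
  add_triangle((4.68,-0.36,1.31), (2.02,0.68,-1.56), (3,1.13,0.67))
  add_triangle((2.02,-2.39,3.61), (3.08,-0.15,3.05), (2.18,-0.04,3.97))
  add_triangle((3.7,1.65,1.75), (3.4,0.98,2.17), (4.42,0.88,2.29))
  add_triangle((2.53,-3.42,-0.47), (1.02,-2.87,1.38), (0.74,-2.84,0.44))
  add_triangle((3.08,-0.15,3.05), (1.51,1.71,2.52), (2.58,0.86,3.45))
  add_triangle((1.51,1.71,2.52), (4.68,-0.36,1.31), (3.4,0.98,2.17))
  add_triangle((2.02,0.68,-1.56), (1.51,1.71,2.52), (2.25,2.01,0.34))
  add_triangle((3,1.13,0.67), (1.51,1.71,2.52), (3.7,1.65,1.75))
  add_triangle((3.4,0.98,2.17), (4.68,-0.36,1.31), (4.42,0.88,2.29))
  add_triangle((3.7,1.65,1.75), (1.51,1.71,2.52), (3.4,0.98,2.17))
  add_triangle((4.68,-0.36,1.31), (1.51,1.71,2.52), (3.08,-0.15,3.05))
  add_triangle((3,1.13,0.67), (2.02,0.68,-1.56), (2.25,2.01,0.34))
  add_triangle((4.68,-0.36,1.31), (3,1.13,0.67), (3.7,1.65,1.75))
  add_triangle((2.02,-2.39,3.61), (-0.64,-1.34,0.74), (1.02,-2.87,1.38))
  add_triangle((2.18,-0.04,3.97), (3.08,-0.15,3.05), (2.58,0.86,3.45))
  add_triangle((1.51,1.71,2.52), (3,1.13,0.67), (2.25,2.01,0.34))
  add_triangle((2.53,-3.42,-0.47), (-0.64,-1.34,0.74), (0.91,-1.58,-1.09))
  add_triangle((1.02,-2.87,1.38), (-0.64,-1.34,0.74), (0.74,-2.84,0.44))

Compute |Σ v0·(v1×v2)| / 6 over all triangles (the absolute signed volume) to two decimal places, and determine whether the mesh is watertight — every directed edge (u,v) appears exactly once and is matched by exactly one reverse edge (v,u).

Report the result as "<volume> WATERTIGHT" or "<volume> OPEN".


Per-triangle v0·(v1×v2)/6:
  t1: +2.8628
  t2: +4.0199
  t3: -0.3027
  t4: -1.4950
  t5: +2.2829
  t6: +1.8942
  t7: +9.7131
  t8: +1.4992
  t9: +0.7124
  t10: -0.2398
  t11: +0.0551
  t12: +2.0915
  t13: +0.9089
  t14: +2.7313
  t15: +2.1453
  t16: +2.1854
  t17: +0.3121
  t18: +0.8544
  t19: +0.3011
  t20: +0.2957
  t21: -0.7139
  t22: +0.2473
  t23: +0.1398
  t24: +0.9563
  t25: +2.9742
  t26: +1.1755
  t27: +1.0143
  t28: +1.3675
  t29: +0.8860
  t30: +1.3615
  t31: +0.9480
  t32: +0.5065
Σ = +43.6908 → |volume| = 43.69

Directed edges: 96 total, each appears once with its reverse present → watertight.

43.69 WATERTIGHT


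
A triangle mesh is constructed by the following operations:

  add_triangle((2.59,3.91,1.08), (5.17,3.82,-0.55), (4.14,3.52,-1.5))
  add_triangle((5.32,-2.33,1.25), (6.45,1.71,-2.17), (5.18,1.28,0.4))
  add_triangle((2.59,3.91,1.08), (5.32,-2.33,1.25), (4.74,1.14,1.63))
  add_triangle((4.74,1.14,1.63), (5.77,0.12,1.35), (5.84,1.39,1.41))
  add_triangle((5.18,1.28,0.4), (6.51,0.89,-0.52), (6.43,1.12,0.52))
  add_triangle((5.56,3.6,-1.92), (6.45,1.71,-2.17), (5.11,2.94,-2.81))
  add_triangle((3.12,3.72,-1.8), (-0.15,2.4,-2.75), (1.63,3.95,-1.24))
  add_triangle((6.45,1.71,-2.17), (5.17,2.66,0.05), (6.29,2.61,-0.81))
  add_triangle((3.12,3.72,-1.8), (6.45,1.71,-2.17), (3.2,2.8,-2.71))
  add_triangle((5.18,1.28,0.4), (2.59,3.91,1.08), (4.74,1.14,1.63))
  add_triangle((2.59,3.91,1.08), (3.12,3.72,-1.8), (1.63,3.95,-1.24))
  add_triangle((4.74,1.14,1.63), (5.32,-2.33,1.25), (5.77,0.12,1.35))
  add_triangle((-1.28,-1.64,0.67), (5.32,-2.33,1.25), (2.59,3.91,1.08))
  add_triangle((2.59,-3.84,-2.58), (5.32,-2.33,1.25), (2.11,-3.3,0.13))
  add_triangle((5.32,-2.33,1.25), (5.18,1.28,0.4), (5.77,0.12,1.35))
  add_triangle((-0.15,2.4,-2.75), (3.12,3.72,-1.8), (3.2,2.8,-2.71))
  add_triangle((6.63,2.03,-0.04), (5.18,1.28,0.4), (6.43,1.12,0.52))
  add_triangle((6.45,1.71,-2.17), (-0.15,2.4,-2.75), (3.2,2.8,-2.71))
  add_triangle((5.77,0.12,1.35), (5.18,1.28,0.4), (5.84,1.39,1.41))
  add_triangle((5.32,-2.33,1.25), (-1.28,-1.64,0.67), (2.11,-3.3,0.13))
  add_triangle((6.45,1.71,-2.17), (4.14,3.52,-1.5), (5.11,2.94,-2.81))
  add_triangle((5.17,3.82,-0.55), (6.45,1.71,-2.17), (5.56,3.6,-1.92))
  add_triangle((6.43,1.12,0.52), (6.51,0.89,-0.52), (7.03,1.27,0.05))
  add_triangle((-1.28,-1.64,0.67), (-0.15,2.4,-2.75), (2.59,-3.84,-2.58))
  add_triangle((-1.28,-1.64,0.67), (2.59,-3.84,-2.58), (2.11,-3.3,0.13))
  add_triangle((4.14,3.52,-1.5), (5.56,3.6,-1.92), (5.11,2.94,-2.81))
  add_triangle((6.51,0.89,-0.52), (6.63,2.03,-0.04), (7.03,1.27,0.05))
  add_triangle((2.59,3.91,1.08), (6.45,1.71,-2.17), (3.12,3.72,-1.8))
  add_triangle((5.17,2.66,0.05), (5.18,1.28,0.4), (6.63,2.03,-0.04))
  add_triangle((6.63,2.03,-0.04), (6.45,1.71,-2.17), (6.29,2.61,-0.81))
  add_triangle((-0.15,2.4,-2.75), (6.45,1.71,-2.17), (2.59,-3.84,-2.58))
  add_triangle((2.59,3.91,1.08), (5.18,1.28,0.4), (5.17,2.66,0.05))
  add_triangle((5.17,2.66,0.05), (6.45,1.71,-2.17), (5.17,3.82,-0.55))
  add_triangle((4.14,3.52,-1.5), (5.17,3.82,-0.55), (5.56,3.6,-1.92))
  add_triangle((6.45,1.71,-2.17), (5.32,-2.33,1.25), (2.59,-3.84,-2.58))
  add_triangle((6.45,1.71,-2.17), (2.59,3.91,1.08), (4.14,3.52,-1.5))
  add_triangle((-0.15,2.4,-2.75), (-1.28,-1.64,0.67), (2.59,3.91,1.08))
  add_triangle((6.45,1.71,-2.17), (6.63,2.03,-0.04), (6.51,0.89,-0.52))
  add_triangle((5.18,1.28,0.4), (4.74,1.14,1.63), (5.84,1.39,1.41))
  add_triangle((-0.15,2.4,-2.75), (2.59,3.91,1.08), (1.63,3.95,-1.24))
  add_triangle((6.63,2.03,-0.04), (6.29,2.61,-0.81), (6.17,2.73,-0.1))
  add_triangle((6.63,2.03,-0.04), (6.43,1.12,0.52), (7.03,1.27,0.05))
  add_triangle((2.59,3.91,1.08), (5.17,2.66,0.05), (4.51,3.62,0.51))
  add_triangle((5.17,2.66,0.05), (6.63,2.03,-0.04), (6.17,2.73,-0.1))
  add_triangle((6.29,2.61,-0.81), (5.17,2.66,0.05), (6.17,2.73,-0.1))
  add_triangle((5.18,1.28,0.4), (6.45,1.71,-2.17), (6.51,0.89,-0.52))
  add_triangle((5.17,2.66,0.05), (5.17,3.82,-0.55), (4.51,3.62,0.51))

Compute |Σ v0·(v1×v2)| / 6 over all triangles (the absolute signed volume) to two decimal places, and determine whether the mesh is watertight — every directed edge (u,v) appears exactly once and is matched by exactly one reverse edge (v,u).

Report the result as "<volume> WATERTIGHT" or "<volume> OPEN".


114.63 OPEN

Per-triangle v0·(v1×v2)/6:
  t1: +2.3611
  t2: +8.3109
  t3: -0.9648
  t4: +0.5919
  t5: -0.4286
  t6: +2.4087
  t7: +2.5579
  t8: -0.0024
  t9: +3.5054
  t10: +3.5921
  t11: +2.8140
  t12: +1.2281
  t13: +5.2617
  t14: +5.8396
  t15: +1.8998
  t16: +2.6561
  t17: +0.2155
  t18: +1.5913
  t19: +1.0397
  t20: +2.7587
  t21: -2.6580
  t22: +2.8483
  t23: +0.1866
  t24: +4.9966
  t25: +3.4532
  t26: +0.8372
  t27: +0.5814
  t28: +8.6683
  t29: +0.5407
  t30: +1.8369
  t31: +18.1088
  t32: +2.0362
  t33: +3.0630
  t34: +0.9917
  t35: +21.6626
  t36: -5.4529
  t37: +1.7039
  t38: +2.4573
  t39: +0.0320
  t40: +0.4488
  t41: +0.6699
  t42: +0.4582
  t43: +0.1456
  t44: +0.1501
  t45: +0.2474
  t46: -1.7579
  t47: +1.1380
Σ = +114.6307 → |volume| = 114.63

Directed edges: 141 total; 3 unmatched, e.g. (2.59,3.91,1.08)→(5.17,3.82,-0.55) → open.


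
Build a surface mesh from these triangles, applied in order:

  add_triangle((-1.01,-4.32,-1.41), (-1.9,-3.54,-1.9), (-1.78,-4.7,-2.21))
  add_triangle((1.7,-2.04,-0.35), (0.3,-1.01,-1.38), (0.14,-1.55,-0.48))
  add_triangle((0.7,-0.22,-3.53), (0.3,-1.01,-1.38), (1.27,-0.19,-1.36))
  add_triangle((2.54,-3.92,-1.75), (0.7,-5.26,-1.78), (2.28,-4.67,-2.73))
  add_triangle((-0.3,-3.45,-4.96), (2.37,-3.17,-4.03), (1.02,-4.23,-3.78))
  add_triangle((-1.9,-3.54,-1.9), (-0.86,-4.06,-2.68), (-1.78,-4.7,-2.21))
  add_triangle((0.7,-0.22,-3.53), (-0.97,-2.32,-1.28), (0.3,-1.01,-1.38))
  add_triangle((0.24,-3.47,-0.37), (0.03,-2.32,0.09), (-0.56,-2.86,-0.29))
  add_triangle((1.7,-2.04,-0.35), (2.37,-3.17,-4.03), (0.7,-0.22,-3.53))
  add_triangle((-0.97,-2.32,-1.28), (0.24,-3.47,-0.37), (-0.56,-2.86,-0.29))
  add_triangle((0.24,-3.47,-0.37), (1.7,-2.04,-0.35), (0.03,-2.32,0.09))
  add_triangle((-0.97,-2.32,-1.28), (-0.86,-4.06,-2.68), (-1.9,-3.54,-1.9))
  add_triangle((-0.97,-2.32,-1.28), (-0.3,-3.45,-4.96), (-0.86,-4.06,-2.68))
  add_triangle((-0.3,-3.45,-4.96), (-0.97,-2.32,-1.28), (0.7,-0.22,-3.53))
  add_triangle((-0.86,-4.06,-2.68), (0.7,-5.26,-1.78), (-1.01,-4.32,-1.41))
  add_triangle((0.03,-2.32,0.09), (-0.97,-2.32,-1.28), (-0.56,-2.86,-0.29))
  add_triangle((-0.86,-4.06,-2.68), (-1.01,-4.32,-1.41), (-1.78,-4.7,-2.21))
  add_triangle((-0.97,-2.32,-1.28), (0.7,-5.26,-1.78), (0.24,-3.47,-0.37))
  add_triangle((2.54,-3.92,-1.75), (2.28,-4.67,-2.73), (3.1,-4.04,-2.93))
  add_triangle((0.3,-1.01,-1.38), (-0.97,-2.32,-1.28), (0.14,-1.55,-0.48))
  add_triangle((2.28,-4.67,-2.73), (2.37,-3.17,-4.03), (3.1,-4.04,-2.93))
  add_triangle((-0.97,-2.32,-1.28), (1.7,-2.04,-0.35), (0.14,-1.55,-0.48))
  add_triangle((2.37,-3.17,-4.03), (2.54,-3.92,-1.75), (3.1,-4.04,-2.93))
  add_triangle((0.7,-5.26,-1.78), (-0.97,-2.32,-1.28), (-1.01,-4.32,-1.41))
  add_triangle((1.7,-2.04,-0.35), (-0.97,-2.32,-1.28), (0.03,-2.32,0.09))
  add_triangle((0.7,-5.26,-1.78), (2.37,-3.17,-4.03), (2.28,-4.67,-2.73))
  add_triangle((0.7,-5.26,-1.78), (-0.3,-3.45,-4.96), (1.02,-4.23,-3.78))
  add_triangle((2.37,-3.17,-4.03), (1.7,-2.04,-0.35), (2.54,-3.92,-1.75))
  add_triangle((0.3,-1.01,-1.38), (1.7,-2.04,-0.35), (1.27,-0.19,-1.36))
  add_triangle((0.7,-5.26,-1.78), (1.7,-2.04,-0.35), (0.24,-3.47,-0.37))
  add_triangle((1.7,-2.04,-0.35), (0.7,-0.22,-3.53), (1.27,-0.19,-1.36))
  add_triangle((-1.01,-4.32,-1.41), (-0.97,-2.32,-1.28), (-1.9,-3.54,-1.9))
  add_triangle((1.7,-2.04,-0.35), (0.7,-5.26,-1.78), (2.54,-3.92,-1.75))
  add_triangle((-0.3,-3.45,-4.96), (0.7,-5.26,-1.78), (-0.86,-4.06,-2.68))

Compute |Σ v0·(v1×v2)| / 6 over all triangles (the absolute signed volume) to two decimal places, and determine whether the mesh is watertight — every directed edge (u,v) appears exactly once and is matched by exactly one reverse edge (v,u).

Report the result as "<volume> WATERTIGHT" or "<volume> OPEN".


Per-triangle v0·(v1×v2)/6:
  t1: +0.1567
  t2: -0.4331
  t3: -0.5422
  t4: +1.4185
  t5: +3.0801
  t6: +0.4627
  t7: -0.7000
  t8: +0.1467
  t9: +0.9350
  t10: +0.4623
  t11: +0.2942
  t12: -0.0542
  t13: +0.7954
  t14: +0.5697
  t15: +1.8784
  t16: -0.1612
  t17: +0.7079
  t18: +0.9978
  t19: +0.7523
  t20: -0.3555
  t21: +1.5468
  t22: +0.1340
  t23: -0.5913
  t24: -0.7458
  t25: -1.0525
  t26: +2.3363
  t27: +3.0826
  t28: +0.7618
  t29: -0.7006
  t30: +1.0734
  t31: +1.0868
  t32: -0.1744
  t33: +1.1325
  t34: +3.7865
Σ = +22.0877 → |volume| = 22.09

Directed edges: 102 total; 6 unmatched, e.g. (-0.3,-3.45,-4.96)→(2.37,-3.17,-4.03) → open.

22.09 OPEN


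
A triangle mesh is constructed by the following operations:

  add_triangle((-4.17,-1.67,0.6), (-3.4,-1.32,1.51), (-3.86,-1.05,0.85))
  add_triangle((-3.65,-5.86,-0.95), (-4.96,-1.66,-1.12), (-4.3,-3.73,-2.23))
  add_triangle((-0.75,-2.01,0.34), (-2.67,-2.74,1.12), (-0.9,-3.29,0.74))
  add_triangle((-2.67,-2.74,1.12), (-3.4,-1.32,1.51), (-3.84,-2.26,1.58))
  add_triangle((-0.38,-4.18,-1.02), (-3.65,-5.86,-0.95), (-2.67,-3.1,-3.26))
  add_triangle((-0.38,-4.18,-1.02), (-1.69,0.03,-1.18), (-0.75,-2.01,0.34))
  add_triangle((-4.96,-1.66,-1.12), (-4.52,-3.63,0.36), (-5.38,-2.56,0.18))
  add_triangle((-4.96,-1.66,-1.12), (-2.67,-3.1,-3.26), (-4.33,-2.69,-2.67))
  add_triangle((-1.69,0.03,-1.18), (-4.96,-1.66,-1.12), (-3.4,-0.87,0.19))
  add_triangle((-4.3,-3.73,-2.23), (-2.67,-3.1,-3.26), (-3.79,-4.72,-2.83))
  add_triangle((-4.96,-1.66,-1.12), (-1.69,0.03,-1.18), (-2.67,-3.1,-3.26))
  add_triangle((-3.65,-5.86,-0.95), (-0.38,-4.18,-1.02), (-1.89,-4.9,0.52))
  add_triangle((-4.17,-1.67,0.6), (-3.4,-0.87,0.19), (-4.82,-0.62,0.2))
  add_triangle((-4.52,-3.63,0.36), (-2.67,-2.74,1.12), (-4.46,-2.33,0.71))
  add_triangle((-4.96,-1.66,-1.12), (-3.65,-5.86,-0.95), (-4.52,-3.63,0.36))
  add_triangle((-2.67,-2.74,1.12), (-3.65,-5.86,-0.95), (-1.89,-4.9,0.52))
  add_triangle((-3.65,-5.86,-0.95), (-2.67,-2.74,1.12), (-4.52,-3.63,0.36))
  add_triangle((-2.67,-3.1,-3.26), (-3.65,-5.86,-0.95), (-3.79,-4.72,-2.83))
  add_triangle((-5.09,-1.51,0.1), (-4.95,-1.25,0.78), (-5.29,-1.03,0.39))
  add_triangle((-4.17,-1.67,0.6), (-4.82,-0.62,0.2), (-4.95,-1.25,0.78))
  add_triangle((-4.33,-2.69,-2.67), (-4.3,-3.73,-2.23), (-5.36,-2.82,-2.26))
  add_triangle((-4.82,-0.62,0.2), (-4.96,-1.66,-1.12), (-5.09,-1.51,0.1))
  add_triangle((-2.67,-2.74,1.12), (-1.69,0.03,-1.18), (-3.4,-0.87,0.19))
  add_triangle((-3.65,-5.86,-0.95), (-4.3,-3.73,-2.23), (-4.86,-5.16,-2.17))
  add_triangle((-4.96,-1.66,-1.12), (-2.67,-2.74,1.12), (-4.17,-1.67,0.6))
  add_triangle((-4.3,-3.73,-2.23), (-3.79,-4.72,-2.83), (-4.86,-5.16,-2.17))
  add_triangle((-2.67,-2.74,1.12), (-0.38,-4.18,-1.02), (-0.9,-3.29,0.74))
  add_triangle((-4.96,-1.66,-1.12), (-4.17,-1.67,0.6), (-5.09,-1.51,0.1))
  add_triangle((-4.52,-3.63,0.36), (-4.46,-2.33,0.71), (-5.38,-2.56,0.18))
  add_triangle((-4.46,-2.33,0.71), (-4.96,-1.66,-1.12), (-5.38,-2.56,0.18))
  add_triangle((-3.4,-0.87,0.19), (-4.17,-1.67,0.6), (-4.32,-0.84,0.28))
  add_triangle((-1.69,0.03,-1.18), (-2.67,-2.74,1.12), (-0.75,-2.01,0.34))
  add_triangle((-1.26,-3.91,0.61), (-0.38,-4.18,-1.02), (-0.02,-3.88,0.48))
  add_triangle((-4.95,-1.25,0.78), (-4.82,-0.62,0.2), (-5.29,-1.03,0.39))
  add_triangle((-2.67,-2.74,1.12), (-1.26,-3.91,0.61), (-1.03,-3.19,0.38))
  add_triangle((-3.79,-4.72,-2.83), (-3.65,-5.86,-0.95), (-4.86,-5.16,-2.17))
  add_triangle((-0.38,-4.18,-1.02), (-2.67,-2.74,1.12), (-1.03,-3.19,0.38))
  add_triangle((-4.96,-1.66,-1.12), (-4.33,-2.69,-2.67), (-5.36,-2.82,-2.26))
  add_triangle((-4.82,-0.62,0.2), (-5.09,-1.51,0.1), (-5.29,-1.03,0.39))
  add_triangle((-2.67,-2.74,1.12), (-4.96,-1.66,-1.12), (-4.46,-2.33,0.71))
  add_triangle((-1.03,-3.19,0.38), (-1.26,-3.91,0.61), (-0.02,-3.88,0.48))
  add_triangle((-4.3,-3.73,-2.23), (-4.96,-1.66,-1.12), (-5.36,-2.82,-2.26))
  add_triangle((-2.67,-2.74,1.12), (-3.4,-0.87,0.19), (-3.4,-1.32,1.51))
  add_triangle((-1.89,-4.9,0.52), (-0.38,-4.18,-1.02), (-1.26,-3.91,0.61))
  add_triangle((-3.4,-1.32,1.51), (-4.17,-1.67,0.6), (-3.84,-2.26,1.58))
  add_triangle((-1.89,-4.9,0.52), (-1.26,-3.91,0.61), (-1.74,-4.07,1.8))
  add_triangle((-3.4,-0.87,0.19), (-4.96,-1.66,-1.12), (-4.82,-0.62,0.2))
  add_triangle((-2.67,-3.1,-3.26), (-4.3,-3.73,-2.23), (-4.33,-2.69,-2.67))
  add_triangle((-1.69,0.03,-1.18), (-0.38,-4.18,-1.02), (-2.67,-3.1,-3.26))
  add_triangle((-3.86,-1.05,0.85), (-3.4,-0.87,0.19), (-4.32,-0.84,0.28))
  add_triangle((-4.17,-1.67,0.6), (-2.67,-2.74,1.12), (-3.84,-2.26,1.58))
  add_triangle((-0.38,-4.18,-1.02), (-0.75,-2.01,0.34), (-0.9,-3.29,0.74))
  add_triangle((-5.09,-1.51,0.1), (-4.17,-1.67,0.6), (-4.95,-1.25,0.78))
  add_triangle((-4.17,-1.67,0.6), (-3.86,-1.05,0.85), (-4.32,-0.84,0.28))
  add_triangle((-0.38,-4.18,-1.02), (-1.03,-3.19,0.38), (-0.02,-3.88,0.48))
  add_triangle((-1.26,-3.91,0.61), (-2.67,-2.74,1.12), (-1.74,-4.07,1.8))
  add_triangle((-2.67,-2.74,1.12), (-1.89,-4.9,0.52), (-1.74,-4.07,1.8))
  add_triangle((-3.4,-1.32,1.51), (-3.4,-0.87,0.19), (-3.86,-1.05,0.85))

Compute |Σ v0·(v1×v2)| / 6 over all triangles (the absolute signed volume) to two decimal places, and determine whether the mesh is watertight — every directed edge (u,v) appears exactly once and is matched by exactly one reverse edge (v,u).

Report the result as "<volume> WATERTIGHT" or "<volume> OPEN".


40.39 WATERTIGHT

Per-triangle v0·(v1×v2)/6:
  t1: +0.3433
  t2: +4.5894
  t3: -0.1733
  t4: +0.0924
  t5: +6.2355
  t6: -1.4486
  t7: +1.5746
  t8: -0.3611
  t9: +0.6484
  t10: +1.4394
  t11: +2.7645
  t12: +3.2430
  t13: -0.1038
  t14: +1.0149
  t15: +5.5142
  t16: +3.0119
  t17: +2.5587
  t18: +0.7988
  t19: +0.2594
  t20: -0.3129
  t21: +0.9536
  t22: +0.8196
  t23: -1.2310
  t24: -0.0384
  t25: +1.9623
  t26: +0.9447
  t27: +1.8533
  t28: +0.5300
  t29: +0.7049
  t30: +0.1125
  t31: +0.0684
  t32: -1.0226
  t33: +1.2617
  t34: +0.0774
  t35: -0.1379
  t36: +2.2123
  t37: -1.0317
  t38: +0.3588
  t39: +0.1484
  t40: -1.4283
  t41: -0.0945
  t42: +0.9199
  t43: -1.2909
  t44: +0.4929
  t45: +0.5421
  t46: +0.3043
  t47: -0.5010
  t48: +1.6712
  t49: -0.9769
  t50: -0.0968
  t51: +0.8237
  t52: -0.2621
  t53: +0.3468
  t54: +0.3000
  t55: -1.0041
  t56: -1.1634
  t57: +1.6871
  t58: -0.1151
Σ = +40.3893 → |volume| = 40.39

Directed edges: 174 total, each appears once with its reverse present → watertight.


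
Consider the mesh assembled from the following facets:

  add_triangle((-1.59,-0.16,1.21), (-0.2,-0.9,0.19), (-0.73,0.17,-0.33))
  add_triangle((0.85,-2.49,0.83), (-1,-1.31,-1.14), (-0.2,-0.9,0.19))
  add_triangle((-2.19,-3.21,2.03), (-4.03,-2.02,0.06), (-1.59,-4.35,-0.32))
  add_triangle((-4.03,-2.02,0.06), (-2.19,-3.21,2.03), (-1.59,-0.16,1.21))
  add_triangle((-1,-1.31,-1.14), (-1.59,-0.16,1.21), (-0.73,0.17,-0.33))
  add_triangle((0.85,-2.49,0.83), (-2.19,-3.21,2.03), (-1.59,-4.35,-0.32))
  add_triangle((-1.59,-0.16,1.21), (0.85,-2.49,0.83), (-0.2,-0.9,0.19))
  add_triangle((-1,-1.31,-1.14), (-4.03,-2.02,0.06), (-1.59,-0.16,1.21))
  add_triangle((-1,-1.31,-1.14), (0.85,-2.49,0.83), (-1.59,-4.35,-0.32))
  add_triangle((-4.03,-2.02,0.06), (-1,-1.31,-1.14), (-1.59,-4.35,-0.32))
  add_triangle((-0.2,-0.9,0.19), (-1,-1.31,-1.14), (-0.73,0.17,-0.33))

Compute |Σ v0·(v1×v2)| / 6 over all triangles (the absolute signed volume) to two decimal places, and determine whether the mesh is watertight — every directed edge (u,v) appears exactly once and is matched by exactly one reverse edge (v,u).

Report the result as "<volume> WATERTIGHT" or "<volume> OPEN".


Per-triangle v0·(v1×v2)/6:
  t1: -0.2040
  t2: -0.2658
  t3: +5.2543
  t4: +2.5377
  t5: +0.4064
  t6: +3.6386
  t7: -0.3186
  t8: -0.1503
  t9: +0.9490
  t10: +2.5694
  t11: -0.1319
Σ = +14.2847 → |volume| = 14.28

Directed edges: 33 total; 3 unmatched, e.g. (-2.19,-3.21,2.03)→(-1.59,-0.16,1.21) → open.

14.28 OPEN


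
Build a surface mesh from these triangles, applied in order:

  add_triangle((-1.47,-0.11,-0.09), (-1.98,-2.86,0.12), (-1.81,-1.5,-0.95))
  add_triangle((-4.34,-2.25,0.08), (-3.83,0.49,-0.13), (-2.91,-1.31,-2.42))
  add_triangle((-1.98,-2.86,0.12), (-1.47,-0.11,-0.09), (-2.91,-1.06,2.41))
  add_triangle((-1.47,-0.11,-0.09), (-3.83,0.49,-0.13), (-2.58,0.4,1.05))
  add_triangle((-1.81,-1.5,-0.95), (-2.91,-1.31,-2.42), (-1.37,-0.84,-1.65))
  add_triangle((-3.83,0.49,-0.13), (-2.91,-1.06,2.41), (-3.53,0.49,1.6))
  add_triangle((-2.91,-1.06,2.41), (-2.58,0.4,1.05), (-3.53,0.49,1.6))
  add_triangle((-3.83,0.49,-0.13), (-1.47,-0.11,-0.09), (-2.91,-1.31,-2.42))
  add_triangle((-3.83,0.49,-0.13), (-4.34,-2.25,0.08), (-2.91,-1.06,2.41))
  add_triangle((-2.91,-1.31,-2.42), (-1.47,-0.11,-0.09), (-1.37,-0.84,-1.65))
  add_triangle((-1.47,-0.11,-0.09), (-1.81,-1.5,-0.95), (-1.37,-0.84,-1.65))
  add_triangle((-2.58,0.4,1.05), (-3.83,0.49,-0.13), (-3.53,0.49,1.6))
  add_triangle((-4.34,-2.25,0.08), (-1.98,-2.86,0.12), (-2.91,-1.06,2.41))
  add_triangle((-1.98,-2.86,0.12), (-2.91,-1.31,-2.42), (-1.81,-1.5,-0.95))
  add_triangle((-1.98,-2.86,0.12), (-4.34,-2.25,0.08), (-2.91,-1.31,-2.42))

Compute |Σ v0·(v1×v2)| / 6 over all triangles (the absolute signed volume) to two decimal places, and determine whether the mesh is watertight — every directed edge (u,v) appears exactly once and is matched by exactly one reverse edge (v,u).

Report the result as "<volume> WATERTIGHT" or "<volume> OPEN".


Per-triangle v0·(v1×v2)/6:
  t1: -0.6382
  t2: +4.4007
  t3: -1.6698
  t4: -0.2147
  t5: +0.2298
  t6: +1.6339
  t7: -0.0760
  t8: -0.3986
  t9: +4.2846
  t10: +0.0140
  t11: -0.3720
  t12: +0.0489
  t13: +3.1522
  t14: +0.0569
  t15: +3.2686
Σ = +13.7205 → |volume| = 13.72

Directed edges: 45 total; 3 unmatched, e.g. (-1.47,-0.11,-0.09)→(-2.91,-1.06,2.41) → open.

13.72 OPEN


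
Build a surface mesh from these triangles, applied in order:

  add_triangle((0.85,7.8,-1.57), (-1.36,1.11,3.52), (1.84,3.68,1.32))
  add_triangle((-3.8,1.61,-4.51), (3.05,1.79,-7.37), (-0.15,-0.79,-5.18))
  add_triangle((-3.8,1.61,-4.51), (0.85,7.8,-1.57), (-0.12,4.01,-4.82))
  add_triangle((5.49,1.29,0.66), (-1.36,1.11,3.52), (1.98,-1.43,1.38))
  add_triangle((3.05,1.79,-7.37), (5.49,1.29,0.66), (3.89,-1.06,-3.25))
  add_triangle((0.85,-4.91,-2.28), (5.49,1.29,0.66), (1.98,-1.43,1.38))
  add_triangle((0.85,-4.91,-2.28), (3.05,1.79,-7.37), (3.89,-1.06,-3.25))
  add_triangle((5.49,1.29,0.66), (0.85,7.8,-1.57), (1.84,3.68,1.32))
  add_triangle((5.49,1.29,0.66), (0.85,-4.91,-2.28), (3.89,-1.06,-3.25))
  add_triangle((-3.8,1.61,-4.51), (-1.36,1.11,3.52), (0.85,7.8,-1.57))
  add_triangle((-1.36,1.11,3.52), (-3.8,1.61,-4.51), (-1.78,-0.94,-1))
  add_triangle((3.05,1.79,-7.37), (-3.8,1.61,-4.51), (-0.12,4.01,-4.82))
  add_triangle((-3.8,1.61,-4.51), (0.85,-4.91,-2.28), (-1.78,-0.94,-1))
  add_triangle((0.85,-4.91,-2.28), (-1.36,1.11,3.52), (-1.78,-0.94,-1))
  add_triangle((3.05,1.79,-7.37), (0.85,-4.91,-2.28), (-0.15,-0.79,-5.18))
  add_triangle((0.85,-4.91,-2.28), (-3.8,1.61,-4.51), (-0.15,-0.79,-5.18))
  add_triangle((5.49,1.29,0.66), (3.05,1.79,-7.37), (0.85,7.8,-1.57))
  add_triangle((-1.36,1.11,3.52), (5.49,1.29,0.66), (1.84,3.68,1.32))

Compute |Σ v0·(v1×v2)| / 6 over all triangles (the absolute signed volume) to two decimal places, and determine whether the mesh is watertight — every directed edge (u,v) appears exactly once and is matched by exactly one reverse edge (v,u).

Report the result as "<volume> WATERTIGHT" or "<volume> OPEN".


Per-triangle v0·(v1×v2)/6:
  t1: +10.9701
  t2: +15.7052
  t3: +17.7078
  t4: +7.8815
  t5: +17.6255
  t6: +9.4702
  t7: +17.2930
  t8: +12.6104
  t9: +13.0787
  t10: +27.4053
  t11: +5.8848
  t12: +18.4257
  t13: +6.7348
  t14: +5.3152
  t15: +15.1583
  t16: +12.6357
  t17: +52.1605
  t18: +9.5086
Σ = +275.5712 → |volume| = 275.57

Directed edges: 54 total; 6 unmatched, e.g. (0.85,7.8,-1.57)→(-0.12,4.01,-4.82) → open.

275.57 OPEN


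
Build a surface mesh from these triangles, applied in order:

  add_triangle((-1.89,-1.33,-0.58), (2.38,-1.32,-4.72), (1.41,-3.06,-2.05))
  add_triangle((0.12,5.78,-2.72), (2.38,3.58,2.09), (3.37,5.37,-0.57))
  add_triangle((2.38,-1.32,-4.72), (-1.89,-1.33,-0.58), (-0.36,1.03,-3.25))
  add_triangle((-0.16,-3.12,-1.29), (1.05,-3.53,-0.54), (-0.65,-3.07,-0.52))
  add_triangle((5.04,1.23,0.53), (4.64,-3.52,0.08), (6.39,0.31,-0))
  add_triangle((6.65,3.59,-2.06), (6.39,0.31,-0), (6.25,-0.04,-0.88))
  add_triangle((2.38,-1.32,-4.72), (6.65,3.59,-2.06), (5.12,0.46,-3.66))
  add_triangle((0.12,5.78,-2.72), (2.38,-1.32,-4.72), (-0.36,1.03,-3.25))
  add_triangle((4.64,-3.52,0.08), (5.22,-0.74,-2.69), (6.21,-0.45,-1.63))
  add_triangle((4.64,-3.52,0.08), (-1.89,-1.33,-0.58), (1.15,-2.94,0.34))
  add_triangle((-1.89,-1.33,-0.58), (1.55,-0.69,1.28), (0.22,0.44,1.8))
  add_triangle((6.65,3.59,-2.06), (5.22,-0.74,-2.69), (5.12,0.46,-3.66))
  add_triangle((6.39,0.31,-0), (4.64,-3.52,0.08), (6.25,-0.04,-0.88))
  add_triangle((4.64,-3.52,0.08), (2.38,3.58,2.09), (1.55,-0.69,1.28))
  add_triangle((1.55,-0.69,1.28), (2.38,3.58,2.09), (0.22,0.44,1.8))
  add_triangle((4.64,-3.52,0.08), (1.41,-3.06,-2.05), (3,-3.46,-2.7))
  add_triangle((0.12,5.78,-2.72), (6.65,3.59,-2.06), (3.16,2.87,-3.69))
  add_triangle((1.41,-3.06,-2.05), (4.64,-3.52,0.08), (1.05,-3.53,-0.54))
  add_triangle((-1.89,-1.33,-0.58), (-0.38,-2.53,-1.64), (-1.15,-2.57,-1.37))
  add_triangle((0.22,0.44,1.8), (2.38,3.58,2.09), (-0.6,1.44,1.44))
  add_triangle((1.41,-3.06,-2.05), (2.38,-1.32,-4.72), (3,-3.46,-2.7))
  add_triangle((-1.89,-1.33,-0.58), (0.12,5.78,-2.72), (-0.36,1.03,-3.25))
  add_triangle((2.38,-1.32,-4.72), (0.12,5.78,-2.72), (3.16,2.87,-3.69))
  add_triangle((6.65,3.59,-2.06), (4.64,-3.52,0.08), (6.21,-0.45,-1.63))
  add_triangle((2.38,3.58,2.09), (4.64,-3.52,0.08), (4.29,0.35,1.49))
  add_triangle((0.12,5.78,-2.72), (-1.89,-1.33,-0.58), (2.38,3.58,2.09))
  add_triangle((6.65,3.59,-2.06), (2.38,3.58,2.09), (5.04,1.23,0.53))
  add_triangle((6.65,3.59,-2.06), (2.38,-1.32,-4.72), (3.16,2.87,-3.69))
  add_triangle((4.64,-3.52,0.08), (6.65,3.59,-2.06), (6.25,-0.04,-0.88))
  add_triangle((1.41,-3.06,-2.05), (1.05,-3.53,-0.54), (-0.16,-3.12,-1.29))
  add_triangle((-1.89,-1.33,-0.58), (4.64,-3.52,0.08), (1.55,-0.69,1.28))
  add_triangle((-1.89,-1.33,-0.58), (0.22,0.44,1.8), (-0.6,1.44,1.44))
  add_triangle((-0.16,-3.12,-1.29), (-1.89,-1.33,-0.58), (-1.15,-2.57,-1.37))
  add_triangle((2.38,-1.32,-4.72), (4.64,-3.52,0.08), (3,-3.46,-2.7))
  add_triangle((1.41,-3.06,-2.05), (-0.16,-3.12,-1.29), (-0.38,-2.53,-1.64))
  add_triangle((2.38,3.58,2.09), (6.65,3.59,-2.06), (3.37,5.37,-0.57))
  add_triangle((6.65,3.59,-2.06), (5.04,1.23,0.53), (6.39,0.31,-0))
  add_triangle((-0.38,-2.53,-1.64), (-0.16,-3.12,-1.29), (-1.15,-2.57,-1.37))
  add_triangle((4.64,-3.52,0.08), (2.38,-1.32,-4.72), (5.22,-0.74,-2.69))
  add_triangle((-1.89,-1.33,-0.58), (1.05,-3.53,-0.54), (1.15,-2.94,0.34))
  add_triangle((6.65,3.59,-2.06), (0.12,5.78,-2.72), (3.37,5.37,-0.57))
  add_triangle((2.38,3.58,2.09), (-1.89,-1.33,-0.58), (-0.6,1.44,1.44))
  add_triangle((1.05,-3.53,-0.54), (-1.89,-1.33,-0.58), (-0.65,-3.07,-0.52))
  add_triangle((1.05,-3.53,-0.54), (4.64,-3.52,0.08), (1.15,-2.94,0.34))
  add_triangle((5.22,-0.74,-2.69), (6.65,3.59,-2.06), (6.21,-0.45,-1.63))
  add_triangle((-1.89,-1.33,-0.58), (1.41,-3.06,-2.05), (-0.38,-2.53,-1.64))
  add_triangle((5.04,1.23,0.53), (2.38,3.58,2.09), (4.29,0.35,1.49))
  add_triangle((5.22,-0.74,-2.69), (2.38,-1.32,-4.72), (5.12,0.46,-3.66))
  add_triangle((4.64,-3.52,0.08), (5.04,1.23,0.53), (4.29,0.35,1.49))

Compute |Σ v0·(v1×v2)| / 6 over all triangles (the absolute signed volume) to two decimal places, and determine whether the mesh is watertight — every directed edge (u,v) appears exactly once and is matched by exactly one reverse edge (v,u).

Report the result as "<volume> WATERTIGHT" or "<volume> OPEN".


197.27 OPEN

Per-triangle v0·(v1×v2)/6:
  t1: +4.6150
  t2: +7.5020
  t3: +5.1650
  t4: +0.7152
  t5: +2.1979
  t6: +3.8152
  t7: +4.1829
  t8: +8.3754
  t9: +4.8351
  t10: -1.5596
  t11: +1.0441
  t12: +5.4386
  t13: +3.5392
  t14: +4.4498
  t15: +1.9223
  t16: +2.3359
  t17: +13.7118
  t18: +3.5258
  t19: +0.1200
  t20: +1.4079
  t21: +2.4046
  t22: +4.5182
  t23: +10.5273
  t24: +4.4335
  t25: -0.1861
  t26: +4.0938
  t27: +9.9914
  t28: +12.9655
  t29: +1.3106
  t30: +1.2516
  t31: +2.4730
  t32: +0.8704
  t33: +0.2753
  t34: +5.3930
  t35: +0.5861
  t36: +9.9207
  t37: +4.0063
  t38: +0.2745
  t39: +10.8118
  t40: +1.0009
  t41: +13.5600
  t42: +0.1771
  t43: -0.2786
  t44: +1.5692
  t45: +5.6801
  t46: -0.1751
  t47: +3.6943
  t48: +4.4774
  t49: +4.2987
Σ = +197.2653 → |volume| = 197.27

Directed edges: 147 total; 3 unmatched, e.g. (-0.65,-3.07,-0.52)→(-0.16,-3.12,-1.29) → open.
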